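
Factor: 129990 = 2^1*3^1 * 5^1*7^1*619^1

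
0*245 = 0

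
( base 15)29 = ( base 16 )27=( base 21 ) 1I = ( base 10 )39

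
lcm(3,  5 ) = 15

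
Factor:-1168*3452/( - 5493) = 2^6*3^( - 1)*73^1 *863^1*1831^ ( - 1) = 4031936/5493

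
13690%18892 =13690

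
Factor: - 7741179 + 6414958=- 13^1 * 17^2 * 353^1 = - 1326221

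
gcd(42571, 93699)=1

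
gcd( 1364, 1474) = 22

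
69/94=69/94  =  0.73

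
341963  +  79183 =421146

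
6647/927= 6647/927=7.17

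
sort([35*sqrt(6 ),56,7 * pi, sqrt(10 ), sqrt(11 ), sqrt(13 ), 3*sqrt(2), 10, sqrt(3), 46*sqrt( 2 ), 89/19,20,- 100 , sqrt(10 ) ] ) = [ - 100, sqrt ( 3),sqrt(10), sqrt(10 ),  sqrt(11 ), sqrt(13),3*sqrt( 2 ),89/19, 10, 20, 7*pi, 56, 46*sqrt(2 ),35*sqrt ( 6) ]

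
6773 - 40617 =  - 33844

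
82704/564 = 6892/47 = 146.64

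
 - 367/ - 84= 4 + 31/84 = 4.37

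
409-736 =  - 327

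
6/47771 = 6/47771 = 0.00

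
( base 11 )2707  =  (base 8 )6674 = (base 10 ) 3516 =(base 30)3r6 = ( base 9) 4736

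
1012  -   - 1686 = 2698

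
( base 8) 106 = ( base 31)28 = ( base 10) 70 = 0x46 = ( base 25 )2k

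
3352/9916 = 838/2479 =0.34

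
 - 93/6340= - 93/6340= - 0.01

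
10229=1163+9066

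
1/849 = 1/849 = 0.00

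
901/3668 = 901/3668  =  0.25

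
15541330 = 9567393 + 5973937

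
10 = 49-39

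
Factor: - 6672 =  - 2^4*3^1*139^1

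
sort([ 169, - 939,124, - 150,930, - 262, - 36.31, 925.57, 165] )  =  [  -  939, - 262, - 150, - 36.31,124,  165,169,925.57,930]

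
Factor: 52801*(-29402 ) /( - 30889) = 2^1*7^1*17^( - 1)*19^1*23^(  -  1)*61^1 * 79^(-1 )*241^1  *  397^1 = 1552455002/30889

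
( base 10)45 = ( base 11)41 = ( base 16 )2D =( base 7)63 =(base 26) 1J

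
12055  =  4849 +7206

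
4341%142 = 81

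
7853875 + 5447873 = 13301748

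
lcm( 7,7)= 7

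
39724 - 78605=-38881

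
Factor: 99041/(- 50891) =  - 50891^ ( - 1 )*99041^1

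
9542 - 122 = 9420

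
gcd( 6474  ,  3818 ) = 166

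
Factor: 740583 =3^4*41^1 * 223^1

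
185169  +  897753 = 1082922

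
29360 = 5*5872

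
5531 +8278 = 13809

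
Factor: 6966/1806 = 3^3*7^ (- 1) = 27/7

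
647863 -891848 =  - 243985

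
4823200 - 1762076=3061124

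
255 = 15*17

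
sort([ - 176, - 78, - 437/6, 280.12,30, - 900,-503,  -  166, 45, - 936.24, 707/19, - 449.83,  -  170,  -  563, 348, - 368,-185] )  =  [ -936.24, - 900, - 563,-503, - 449.83, - 368,  -  185, - 176,-170, - 166 , - 78,  -  437/6, 30,707/19, 45 , 280.12,348]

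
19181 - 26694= - 7513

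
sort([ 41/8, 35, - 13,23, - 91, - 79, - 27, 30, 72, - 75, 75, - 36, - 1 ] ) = [  -  91,-79, - 75, - 36, - 27, - 13, - 1,  41/8, 23, 30, 35, 72,75]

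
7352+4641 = 11993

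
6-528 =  - 522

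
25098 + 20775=45873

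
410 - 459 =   -  49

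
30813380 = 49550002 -18736622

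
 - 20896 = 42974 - 63870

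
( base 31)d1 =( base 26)fe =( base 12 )298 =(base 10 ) 404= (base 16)194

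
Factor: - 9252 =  - 2^2*3^2*257^1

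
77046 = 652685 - 575639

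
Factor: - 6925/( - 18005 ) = 5^1*13^( - 1) = 5/13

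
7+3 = 10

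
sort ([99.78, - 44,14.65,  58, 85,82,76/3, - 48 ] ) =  [- 48,-44, 14.65,76/3, 58, 82,85,  99.78 ]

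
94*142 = 13348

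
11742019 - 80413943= - 68671924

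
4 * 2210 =8840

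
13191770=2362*5585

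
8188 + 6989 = 15177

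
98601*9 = 887409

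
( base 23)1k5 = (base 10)994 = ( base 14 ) 510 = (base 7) 2620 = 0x3E2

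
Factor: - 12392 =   -  2^3* 1549^1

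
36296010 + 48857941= 85153951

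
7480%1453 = 215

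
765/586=765/586 = 1.31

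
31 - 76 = -45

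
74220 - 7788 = 66432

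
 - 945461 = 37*( - 25553 ) 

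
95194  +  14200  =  109394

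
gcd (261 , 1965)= 3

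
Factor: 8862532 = 2^2*7^2*103^1*439^1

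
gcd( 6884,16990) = 2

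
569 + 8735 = 9304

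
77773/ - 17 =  - 4575+2/17=- 4574.88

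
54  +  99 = 153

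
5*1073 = 5365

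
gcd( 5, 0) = 5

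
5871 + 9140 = 15011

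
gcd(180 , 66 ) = 6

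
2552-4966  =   - 2414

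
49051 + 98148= 147199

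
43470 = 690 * 63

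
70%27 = 16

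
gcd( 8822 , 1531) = 1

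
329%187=142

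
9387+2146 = 11533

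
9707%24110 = 9707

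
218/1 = 218 = 218.00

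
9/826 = 9/826 = 0.01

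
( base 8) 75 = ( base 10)61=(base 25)2B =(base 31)1u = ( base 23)2F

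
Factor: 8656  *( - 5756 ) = -2^6*541^1*1439^1 = - 49823936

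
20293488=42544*477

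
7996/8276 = 1999/2069 = 0.97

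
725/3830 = 145/766 = 0.19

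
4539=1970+2569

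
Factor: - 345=-3^1 * 5^1 * 23^1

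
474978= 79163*6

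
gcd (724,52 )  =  4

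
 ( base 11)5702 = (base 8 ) 16520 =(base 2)1110101010000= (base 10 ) 7504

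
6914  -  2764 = 4150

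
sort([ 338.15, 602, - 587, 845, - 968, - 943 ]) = [ - 968,-943, - 587,338.15, 602,845]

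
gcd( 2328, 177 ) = 3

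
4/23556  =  1/5889 =0.00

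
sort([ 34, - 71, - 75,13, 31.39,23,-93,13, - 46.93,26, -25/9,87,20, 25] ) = [-93, - 75, - 71, - 46.93, - 25/9, 13,13, 20 , 23, 25 , 26, 31.39,34, 87 ]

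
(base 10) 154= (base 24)6A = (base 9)181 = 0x9A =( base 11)130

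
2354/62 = 1177/31 = 37.97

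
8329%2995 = 2339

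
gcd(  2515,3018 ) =503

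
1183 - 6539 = -5356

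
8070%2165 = 1575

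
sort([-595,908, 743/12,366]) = [ - 595,743/12,  366, 908]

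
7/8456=1/1208 = 0.00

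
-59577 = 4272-63849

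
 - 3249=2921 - 6170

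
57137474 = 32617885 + 24519589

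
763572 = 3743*204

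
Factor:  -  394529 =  - 394529^1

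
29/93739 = 29/93739 = 0.00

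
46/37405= 46/37405 = 0.00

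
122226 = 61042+61184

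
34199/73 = 34199/73 = 468.48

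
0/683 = 0 = 0.00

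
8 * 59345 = 474760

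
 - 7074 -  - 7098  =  24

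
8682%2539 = 1065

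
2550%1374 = 1176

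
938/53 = 17 + 37/53 = 17.70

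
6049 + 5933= 11982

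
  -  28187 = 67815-96002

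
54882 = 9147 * 6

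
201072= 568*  354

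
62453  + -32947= 29506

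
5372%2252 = 868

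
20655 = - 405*( - 51)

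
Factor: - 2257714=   -  2^1* 193^1*5849^1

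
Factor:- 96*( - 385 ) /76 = 9240/19=2^3*3^1*5^1 * 7^1 * 11^1*19^(  -  1)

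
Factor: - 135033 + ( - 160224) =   -  295257 = -3^1*98419^1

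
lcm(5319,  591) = 5319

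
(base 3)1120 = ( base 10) 42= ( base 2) 101010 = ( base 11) 39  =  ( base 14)30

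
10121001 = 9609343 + 511658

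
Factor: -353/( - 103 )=103^(-1) *353^1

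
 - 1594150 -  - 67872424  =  66278274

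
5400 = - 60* (  -  90 ) 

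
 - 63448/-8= 7931  +  0/1 = 7931.00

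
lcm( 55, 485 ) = 5335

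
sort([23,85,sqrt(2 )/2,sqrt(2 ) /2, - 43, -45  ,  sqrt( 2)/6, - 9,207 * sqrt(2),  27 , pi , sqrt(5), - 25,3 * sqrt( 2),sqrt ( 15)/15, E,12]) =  [  -  45, - 43,-25,  -  9, sqrt( 2 ) /6,  sqrt( 15 )/15, sqrt(2)/2,sqrt(2) /2,sqrt( 5 ),E,pi, 3*sqrt( 2), 12,23, 27,85,207 * sqrt ( 2)]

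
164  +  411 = 575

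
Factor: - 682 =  - 2^1 * 11^1*31^1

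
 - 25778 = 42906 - 68684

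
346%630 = 346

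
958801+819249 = 1778050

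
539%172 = 23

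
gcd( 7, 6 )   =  1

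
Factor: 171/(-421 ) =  - 3^2*19^1*421^(-1)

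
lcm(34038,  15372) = 476532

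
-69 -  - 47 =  - 22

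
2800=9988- 7188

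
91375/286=91375/286 = 319.49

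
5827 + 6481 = 12308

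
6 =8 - 2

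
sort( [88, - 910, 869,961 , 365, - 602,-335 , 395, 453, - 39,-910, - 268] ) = [ - 910 ,-910, - 602  , - 335, - 268, - 39, 88,  365, 395,453, 869,961]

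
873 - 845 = 28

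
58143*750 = 43607250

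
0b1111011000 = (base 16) 3d8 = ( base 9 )1313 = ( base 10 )984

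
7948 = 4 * 1987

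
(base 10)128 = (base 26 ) 4o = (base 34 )3q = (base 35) 3N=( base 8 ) 200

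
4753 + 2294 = 7047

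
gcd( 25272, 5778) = 54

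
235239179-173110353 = 62128826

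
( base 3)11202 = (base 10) 128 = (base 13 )9B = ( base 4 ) 2000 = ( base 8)200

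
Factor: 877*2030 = 1780310 = 2^1*5^1*7^1*29^1  *877^1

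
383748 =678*566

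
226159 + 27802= 253961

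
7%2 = 1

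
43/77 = 43/77 = 0.56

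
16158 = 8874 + 7284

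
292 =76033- 75741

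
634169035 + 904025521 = 1538194556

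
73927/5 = 14785 + 2/5 = 14785.40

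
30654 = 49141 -18487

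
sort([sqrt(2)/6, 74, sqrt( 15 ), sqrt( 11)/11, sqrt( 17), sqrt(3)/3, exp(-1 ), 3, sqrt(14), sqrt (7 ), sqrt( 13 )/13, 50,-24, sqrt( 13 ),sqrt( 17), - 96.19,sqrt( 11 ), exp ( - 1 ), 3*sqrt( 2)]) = [ - 96.19, - 24 , sqrt( 2 )/6 , sqrt(13)/13 , sqrt(11 )/11, exp( - 1),exp( - 1), sqrt( 3)/3, sqrt( 7 ),3 , sqrt(11),sqrt(13), sqrt(14 ),sqrt(15), sqrt( 17 ), sqrt( 17 ),3 * sqrt ( 2 ), 50,74]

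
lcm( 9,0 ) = 0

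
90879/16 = 90879/16 = 5679.94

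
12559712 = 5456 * 2302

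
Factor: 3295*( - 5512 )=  - 2^3*5^1*13^1*53^1*659^1 = - 18162040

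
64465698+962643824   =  1027109522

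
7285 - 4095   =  3190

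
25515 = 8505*3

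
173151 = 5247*33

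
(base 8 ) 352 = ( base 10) 234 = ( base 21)b3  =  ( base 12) 176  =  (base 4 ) 3222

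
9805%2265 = 745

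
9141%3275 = 2591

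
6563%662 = 605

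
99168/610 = 162 + 174/305 = 162.57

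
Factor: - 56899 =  - 17^1*3347^1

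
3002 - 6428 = -3426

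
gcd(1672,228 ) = 76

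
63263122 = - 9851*(  -  6422)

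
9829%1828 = 689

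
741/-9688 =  - 1 + 8947/9688 = - 0.08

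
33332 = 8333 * 4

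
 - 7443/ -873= 827/97=8.53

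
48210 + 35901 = 84111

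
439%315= 124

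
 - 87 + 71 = - 16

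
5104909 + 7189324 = 12294233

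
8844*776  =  6862944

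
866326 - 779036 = 87290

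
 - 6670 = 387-7057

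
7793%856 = 89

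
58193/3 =19397 + 2/3  =  19397.67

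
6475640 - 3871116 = 2604524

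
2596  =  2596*1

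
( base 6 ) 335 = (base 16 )83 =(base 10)131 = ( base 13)a1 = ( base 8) 203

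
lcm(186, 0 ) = 0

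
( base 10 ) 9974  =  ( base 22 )kd8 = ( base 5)304344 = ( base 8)23366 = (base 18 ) 1CE2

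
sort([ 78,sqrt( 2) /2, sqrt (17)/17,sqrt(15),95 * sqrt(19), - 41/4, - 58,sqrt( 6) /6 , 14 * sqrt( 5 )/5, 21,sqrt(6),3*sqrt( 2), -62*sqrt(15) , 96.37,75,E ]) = [ - 62 * sqrt( 15), - 58, - 41/4, sqrt( 17)/17,sqrt(6)/6, sqrt (2)/2, sqrt (6),E,sqrt(15 ), 3 * sqrt (2),  14*sqrt( 5) /5,21, 75,78,96.37, 95 * sqrt(19) ] 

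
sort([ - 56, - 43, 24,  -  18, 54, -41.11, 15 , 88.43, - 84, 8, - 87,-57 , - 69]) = [ - 87, - 84, - 69, - 57, - 56, - 43,  -  41.11, -18, 8,15 , 24, 54,  88.43]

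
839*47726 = 40042114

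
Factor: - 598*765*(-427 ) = 2^1*3^2*5^1*7^1 * 13^1*17^1*23^1 * 61^1 = 195339690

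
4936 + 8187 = 13123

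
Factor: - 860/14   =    -  2^1*5^1*7^ ( - 1)*43^1 = - 430/7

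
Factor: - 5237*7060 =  - 2^2*5^1*353^1 * 5237^1  =  - 36973220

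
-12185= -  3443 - 8742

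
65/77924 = 65/77924 = 0.00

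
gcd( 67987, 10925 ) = 1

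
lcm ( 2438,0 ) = 0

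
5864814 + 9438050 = 15302864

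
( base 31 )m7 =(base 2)1010110001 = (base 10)689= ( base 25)12E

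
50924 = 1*50924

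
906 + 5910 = 6816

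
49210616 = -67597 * (-728 ) 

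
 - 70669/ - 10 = 70669/10 = 7066.90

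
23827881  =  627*38003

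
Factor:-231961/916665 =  - 3^(  -  1)*5^(-1 )*23^ (  -  1)*2657^(- 1)*231961^1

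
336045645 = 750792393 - 414746748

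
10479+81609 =92088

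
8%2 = 0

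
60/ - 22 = -30/11=- 2.73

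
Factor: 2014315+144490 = 5^1*11^1*39251^1 =2158805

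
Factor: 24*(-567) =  - 13608= - 2^3 * 3^5*7^1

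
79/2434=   79/2434 = 0.03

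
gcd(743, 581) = 1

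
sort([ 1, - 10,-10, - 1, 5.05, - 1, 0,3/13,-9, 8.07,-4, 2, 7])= [ - 10, - 10, -9,-4, - 1, - 1,  0, 3/13,1,2 , 5.05 , 7, 8.07]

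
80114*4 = 320456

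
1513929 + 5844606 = 7358535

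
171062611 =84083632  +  86978979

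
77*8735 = 672595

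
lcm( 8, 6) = 24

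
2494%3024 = 2494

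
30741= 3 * 10247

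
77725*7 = 544075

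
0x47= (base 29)2d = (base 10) 71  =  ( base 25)2l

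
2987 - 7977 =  - 4990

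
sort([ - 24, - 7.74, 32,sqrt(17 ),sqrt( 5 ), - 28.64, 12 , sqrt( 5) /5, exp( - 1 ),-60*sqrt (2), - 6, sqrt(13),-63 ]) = [ - 60*sqrt(2),-63,  -  28.64,  -  24, - 7.74,-6, exp(-1 )  ,  sqrt(  5) /5,  sqrt(5), sqrt(13 ), sqrt( 17 ), 12, 32] 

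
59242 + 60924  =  120166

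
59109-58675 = 434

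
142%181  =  142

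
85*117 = 9945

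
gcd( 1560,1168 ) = 8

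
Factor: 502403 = 11^1*45673^1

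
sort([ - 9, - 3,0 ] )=[ - 9 , - 3, 0 ] 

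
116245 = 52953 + 63292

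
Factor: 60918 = 2^1*3^1*11^1*13^1  *  71^1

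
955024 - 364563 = 590461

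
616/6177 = 616/6177 = 0.10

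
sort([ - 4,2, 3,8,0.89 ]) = [ - 4, 0.89, 2, 3,8 ] 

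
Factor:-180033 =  - 3^1*7^1 * 8573^1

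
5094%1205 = 274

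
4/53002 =2/26501 = 0.00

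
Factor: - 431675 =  - 5^2*31^1*557^1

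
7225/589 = 12 + 157/589 = 12.27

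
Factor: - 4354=- 2^1 * 7^1 * 311^1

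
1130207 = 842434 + 287773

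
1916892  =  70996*27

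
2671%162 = 79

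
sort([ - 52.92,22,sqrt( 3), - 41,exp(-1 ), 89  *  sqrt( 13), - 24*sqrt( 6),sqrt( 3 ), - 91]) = [ - 91,-24 * sqrt( 6),-52.92, - 41,exp( - 1),sqrt( 3), sqrt ( 3),22,89*sqrt ( 13)] 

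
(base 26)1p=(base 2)110011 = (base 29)1m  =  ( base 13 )3C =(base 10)51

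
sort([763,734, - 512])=[  -  512,734,  763 ] 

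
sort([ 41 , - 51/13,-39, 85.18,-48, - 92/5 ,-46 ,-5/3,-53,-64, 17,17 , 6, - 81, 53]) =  [ - 81, - 64, - 53, - 48,-46, -39,-92/5, - 51/13,-5/3, 6, 17, 17, 41,53, 85.18]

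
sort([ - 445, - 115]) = [ - 445, - 115]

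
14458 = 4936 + 9522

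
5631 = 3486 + 2145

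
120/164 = 30/41 = 0.73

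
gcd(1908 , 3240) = 36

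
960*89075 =85512000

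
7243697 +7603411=14847108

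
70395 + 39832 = 110227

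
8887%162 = 139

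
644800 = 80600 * 8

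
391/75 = 391/75 = 5.21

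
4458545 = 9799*455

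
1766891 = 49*36059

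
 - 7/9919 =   -  1+1416/1417 = - 0.00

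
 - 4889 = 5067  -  9956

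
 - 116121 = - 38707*3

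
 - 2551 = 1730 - 4281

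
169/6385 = 169/6385 = 0.03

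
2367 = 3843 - 1476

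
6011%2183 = 1645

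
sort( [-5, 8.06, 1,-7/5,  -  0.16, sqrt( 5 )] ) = [ - 5, - 7/5 ,-0.16,1,sqrt ( 5 ),8.06] 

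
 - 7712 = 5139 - 12851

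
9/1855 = 9/1855  =  0.00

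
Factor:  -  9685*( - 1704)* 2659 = 2^3 * 3^1*5^1*13^1*71^1*149^1*2659^1 = 43882115160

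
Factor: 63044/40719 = 2^2 * 3^(-1)*7^(-2)*277^( - 1) * 15761^1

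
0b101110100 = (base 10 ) 372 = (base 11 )309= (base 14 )1c8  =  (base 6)1420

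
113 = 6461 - 6348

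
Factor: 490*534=261660=2^2*3^1*5^1*7^2*89^1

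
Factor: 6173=6173^1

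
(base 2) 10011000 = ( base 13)B9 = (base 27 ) 5H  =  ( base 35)4c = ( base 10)152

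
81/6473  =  81/6473 =0.01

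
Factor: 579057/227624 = 753/296 =2^( - 3 )*3^1*37^( - 1 )*251^1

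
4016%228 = 140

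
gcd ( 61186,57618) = 2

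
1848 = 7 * 264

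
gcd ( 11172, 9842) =266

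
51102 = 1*51102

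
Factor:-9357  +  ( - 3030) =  - 3^1*4129^1 =- 12387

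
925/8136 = 925/8136  =  0.11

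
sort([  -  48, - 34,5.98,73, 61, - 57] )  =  [ - 57, - 48, - 34, 5.98,61,73] 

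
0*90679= 0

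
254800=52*4900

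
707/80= 8 + 67/80 =8.84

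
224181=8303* 27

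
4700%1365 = 605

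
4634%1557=1520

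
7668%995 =703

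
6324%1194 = 354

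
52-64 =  - 12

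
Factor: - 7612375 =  - 5^3 * 60899^1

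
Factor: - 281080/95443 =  - 2^3 *5^1*7027^1*95443^(-1 )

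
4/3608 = 1/902 = 0.00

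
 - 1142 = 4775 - 5917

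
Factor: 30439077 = 3^1*101^1*100459^1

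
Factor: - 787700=-2^2*5^2  *7877^1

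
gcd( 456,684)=228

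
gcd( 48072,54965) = 1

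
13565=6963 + 6602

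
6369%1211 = 314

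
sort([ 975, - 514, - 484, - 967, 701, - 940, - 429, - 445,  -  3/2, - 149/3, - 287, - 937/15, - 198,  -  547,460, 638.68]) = [  -  967, - 940, -547,-514, - 484, - 445, - 429 ,-287, - 198, - 937/15 , -149/3, - 3/2 , 460, 638.68, 701,975]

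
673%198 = 79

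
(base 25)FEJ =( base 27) d9o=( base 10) 9744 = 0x2610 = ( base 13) 4587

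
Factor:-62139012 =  - 2^2*3^1*13^1*17^1*23431^1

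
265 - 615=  - 350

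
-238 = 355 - 593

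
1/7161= 1/7161 = 0.00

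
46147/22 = 46147/22=2097.59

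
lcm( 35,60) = 420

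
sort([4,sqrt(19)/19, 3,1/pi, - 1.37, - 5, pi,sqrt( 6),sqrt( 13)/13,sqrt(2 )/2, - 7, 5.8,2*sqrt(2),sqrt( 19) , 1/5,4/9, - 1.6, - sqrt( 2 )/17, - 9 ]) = [ - 9, - 7, - 5, - 1.6,  -  1.37, - sqrt( 2) /17,1/5, sqrt(19)/19, sqrt(13 )/13,1/pi, 4/9,sqrt( 2 )/2,sqrt(6),2* sqrt( 2 ), 3, pi, 4 , sqrt( 19),5.8] 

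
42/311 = 42/311 = 0.14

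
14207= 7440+6767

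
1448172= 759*1908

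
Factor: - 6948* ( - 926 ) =6433848=2^3*3^2*193^1*463^1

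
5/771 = 5/771 = 0.01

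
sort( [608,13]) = [ 13,608 ] 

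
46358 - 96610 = -50252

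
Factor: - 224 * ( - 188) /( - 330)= - 21056/165 = -2^6*3^( - 1)*5^( - 1 )*7^1*11^( - 1)*47^1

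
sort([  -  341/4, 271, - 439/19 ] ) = [ - 341/4, - 439/19,  271 ]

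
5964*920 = 5486880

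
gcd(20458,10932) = 2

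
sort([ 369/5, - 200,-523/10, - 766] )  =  [ - 766, - 200, -523/10 , 369/5 ]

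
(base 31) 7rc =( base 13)35aa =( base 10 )7576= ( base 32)7CO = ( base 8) 16630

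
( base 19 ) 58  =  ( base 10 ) 103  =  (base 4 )1213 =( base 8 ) 147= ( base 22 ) 4F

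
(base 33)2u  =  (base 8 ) 140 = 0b1100000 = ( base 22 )48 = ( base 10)96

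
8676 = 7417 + 1259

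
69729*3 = 209187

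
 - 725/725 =-1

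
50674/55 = 50674/55 = 921.35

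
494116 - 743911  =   -249795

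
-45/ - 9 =5/1 = 5.00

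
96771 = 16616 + 80155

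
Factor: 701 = 701^1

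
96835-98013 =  - 1178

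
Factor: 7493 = 59^1 * 127^1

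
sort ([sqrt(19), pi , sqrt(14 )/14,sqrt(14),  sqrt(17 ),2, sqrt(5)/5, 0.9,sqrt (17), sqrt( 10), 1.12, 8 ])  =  [sqrt(14)/14, sqrt ( 5)/5 , 0.9 , 1.12, 2, pi , sqrt ( 10), sqrt(14),  sqrt(17) , sqrt( 17 ), sqrt( 19),  8 ]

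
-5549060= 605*( - 9172)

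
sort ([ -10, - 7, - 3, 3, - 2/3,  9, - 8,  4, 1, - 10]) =[- 10, - 10, - 8, - 7, - 3 ,  -  2/3, 1,3, 4,9 ]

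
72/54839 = 72/54839 = 0.00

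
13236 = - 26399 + 39635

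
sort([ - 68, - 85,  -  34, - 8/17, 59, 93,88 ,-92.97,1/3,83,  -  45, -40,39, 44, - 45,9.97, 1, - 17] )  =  [-92.97, - 85, - 68 ,- 45, - 45,  -  40, - 34, -17, - 8/17,1/3 , 1,9.97,39,44,59,83,88,93 ]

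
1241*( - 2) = -2482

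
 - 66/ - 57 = 22/19 = 1.16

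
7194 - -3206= 10400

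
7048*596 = 4200608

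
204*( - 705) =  - 143820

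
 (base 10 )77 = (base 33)2B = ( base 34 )29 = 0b1001101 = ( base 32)2d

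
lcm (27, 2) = 54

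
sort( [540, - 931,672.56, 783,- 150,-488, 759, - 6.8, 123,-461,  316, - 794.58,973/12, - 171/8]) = [ - 931,-794.58 ,  -  488, - 461,  -  150, - 171/8, - 6.8,973/12,123, 316, 540, 672.56 , 759, 783]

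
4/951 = 4/951=0.00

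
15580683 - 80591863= - 65011180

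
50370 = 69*730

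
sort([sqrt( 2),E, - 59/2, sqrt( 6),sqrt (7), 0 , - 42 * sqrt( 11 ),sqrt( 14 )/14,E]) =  [ - 42*sqrt ( 11), - 59/2, 0 , sqrt( 14)/14, sqrt( 2 ),sqrt( 6),sqrt(7), E,E] 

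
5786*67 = 387662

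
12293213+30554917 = 42848130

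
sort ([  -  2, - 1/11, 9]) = [ - 2, - 1/11,9] 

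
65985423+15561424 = 81546847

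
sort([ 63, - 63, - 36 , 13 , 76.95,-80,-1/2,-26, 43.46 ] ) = [-80,-63, - 36, - 26,-1/2, 13,43.46,  63, 76.95 ] 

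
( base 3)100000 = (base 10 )243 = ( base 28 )8J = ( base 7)465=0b11110011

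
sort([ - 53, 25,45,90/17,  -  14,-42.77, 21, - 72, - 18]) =[ - 72,- 53, - 42.77, - 18, - 14, 90/17, 21, 25,45 ]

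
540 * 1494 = 806760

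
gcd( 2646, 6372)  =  54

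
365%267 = 98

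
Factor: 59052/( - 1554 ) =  -2^1*19^1 = -38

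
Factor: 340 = 2^2*5^1*17^1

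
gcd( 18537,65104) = 1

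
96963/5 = 96963/5=   19392.60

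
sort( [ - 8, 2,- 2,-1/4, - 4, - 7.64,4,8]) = [-8,-7.64,-4, - 2,  -  1/4,  2, 4  ,  8 ] 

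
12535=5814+6721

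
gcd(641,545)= 1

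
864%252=108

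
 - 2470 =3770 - 6240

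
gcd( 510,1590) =30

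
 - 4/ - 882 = 2/441 = 0.00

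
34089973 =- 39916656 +74006629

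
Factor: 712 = 2^3*89^1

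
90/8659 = 90/8659 = 0.01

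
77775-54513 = 23262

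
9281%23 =12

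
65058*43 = 2797494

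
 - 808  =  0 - 808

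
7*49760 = 348320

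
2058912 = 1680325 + 378587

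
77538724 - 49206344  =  28332380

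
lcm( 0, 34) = 0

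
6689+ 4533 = 11222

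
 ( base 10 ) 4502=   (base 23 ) 8BH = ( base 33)44e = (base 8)10626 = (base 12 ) 2732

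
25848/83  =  311+35/83 = 311.42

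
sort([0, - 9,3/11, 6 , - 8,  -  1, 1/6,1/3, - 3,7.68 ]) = [ - 9, - 8,  -  3,-1 , 0,  1/6,3/11, 1/3, 6,7.68]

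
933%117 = 114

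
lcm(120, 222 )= 4440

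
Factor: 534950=2^1*5^2*13^1*823^1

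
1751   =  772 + 979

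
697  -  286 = 411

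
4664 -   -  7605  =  12269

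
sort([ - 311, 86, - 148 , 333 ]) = [ - 311,-148, 86,333 ]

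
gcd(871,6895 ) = 1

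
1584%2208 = 1584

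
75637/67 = 75637/67  =  1128.91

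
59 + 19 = 78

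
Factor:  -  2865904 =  - 2^4*179119^1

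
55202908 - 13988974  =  41213934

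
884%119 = 51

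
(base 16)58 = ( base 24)3g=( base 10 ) 88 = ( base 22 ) 40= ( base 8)130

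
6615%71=12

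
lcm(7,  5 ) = 35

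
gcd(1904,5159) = 7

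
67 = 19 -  - 48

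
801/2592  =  89/288 = 0.31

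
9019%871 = 309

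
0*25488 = 0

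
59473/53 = 59473/53 = 1122.13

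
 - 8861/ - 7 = 8861/7 = 1265.86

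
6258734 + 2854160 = 9112894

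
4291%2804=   1487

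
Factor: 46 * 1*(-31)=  - 1426 = - 2^1*23^1 *31^1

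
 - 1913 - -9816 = 7903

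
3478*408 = 1419024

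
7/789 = 7/789 = 0.01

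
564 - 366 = 198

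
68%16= 4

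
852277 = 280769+571508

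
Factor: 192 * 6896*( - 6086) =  - 2^11*3^1*17^1*179^1*431^1 = - 8058058752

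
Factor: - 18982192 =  - 2^4*113^1*10499^1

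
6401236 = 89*71924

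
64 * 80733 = 5166912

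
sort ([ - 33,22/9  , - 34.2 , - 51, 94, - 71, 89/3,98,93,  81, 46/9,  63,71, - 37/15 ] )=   [ - 71, - 51, - 34.2, - 33 , - 37/15, 22/9,46/9,89/3, 63,71,81, 93,94,98] 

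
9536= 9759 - 223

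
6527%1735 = 1322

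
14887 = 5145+9742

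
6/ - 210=  -  1/35 = - 0.03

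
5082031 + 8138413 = 13220444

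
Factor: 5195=5^1*1039^1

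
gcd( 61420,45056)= 4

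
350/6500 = 7/130 = 0.05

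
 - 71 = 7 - 78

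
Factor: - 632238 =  - 2^1*3^1*105373^1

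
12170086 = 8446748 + 3723338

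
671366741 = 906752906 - 235386165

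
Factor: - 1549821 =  - 3^1* 7^2 *13^1 * 811^1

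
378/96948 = 21/5386 = 0.00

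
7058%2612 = 1834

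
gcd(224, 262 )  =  2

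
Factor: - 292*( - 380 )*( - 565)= - 62692400 = - 2^4*5^2*19^1*73^1*113^1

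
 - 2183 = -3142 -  - 959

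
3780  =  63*60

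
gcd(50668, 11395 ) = 53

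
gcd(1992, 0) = 1992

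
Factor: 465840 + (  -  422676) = 2^2*3^2*11^1*109^1= 43164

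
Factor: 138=2^1*3^1*23^1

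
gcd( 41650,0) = 41650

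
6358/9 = 706 + 4/9= 706.44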